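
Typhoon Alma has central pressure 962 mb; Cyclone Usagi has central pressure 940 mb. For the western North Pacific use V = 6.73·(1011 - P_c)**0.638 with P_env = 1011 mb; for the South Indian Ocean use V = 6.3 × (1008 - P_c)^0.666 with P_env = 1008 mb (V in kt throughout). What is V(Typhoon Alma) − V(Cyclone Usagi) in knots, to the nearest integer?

-24 kt

Typhoon Alma: ΔP = 49; V ≈ 6.73 × 49^0.638 ≈ 80.60 kt.
Cyclone Usagi: ΔP = 68; V ≈ 6.3 × 68^0.666 ≈ 104.66 kt.
Difference ≈ 80.60 − 104.66 = -24.06 → -24 kt.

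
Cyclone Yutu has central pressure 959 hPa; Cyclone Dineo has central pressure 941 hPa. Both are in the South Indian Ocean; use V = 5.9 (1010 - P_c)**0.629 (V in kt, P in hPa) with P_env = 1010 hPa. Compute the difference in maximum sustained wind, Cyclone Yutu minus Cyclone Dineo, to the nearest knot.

-15 kt

Cyclone Yutu: ΔP = 51; V ≈ 5.9 × 51^0.629 ≈ 69.97 kt.
Cyclone Dineo: ΔP = 69; V ≈ 5.9 × 69^0.629 ≈ 84.62 kt.
Difference ≈ 69.97 − 84.62 = -14.65 → -15 kt.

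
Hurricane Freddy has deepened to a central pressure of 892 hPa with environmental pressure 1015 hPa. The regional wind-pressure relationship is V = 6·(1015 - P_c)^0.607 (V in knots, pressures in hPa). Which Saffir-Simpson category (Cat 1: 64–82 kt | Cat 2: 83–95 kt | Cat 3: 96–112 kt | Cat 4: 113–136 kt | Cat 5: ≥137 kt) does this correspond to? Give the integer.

ΔP = 1015 − 892 = 123 hPa.
V ≈ 6 × 123^0.607 = 6 × 18.56 ≈ 111 kt.
111 kt falls in the Category 3 band.

3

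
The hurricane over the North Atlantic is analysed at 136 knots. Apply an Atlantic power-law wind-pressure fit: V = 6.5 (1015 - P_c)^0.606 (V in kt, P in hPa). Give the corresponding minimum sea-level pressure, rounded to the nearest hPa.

ΔP = (V / 6.5)^(1/0.606) = (136/6.5)^1.650.
136/6.5 = 20.923; 20.923^1.650 ≈ 151.09 hPa.
P_c = 1015 − 151.09 = 863.91 ≈ 864 hPa.

864 hPa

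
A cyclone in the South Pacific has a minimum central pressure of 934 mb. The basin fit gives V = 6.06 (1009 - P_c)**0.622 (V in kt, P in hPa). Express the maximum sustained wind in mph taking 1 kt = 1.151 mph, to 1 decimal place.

102.3 mph

ΔP = 1009 − 934 = 75 mb.
V ≈ 6.06 × 75^0.622 = 6.06 × 14.665 ≈ 88.871 kt.
88.871 × 1.151 ≈ 102.29 mph → 102.3 mph.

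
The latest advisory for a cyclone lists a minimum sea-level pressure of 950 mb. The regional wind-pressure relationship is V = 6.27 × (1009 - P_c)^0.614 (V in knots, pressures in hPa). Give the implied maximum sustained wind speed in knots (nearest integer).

ΔP = 1009 − 950 = 59 mb.
59^0.614 ≈ 12.227.
V ≈ 6.27 × 12.227 ≈ 76.7 kt.

77 kt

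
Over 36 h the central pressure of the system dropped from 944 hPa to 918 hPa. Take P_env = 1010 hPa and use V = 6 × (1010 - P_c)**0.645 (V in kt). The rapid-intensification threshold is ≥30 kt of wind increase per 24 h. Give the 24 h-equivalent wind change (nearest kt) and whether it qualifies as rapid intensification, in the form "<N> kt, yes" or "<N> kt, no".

V₁: ΔP = 66, V ≈ 6 × 66^0.645 ≈ 89.49 kt.
V₂: ΔP = 92, V ≈ 6 × 92^0.645 ≈ 110.86 kt.
ΔV over 36 h = 21.37 kt → 24 h equivalent = 21.37 × 24/36 ≈ 14.25 kt.
14 kt < 30 kt ⇒ not rapid intensification.

14 kt, no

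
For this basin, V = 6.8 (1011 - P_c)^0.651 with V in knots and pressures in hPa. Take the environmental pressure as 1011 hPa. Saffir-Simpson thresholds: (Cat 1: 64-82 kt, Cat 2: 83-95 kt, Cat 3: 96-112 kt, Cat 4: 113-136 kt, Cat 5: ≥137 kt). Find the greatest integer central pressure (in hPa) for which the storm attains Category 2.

Category 2 begins at V = 83 kt.
Required ΔP = (83/6.8)^(1/0.651) = 12.206^1.536 ≈ 46.67 hPa.
P_c ≤ 1011 − 46.67 = 964.33, so the highest integer P_c is 964 hPa.

964 hPa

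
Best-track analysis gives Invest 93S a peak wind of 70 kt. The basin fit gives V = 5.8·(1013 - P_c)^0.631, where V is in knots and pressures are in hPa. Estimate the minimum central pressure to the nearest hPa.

ΔP = (V / 5.8)^(1/0.631) = (70/5.8)^1.585.
70/5.8 = 12.069; 12.069^1.585 ≈ 51.79 hPa.
P_c = 1013 − 51.79 = 961.21 ≈ 961 hPa.

961 hPa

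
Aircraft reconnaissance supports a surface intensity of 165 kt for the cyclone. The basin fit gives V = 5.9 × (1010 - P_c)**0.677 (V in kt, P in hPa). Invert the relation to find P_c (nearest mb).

ΔP = (V / 5.9)^(1/0.677) = (165/5.9)^1.477.
165/5.9 = 27.966; 27.966^1.477 ≈ 137.03 mb.
P_c = 1010 − 137.03 = 872.97 ≈ 873 mb.

873 mb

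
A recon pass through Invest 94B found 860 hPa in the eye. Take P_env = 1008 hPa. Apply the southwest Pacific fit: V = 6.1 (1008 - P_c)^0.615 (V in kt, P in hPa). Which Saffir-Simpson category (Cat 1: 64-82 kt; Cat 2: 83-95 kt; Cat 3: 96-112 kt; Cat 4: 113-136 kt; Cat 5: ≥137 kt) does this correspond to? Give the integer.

4

ΔP = 1008 − 860 = 148 hPa.
V ≈ 6.1 × 148^0.615 = 6.1 × 21.61 ≈ 132 kt.
132 kt falls in the Category 4 band.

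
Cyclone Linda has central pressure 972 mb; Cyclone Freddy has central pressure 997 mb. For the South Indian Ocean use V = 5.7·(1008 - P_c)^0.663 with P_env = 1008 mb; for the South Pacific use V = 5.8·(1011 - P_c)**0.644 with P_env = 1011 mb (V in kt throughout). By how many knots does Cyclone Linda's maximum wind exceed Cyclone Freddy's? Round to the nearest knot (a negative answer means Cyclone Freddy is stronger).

Cyclone Linda: ΔP = 36; V ≈ 5.7 × 36^0.663 ≈ 61.33 kt.
Cyclone Freddy: ΔP = 14; V ≈ 5.8 × 14^0.644 ≈ 31.73 kt.
Difference ≈ 61.33 − 31.73 = 29.60 → 30 kt.

30 kt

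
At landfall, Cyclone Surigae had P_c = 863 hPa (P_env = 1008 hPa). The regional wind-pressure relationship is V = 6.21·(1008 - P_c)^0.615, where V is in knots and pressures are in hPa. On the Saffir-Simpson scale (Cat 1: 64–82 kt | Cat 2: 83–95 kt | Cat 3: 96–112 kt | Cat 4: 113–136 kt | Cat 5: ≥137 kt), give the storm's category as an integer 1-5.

ΔP = 1008 − 863 = 145 hPa.
V ≈ 6.21 × 145^0.615 = 6.21 × 21.34 ≈ 133 kt.
133 kt falls in the Category 4 band.

4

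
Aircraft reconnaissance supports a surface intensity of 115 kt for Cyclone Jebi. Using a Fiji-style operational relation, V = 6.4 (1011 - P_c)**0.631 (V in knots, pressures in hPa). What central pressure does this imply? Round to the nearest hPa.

ΔP = (V / 6.4)^(1/0.631) = (115/6.4)^1.585.
115/6.4 = 17.969; 17.969^1.585 ≈ 97.31 hPa.
P_c = 1011 − 97.31 = 913.69 ≈ 914 hPa.

914 hPa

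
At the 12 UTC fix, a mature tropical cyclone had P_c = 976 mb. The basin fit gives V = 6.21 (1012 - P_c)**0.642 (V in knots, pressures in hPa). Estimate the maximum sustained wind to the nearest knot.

62 kt

ΔP = 1012 − 976 = 36 mb.
36^0.642 ≈ 9.980.
V ≈ 6.21 × 9.980 ≈ 62.0 kt.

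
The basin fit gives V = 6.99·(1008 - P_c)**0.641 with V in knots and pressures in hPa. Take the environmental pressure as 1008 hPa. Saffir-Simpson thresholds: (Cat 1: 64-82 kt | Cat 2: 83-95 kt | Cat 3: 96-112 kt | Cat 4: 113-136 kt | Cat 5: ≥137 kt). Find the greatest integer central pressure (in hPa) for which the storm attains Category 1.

Category 1 begins at V = 64 kt.
Required ΔP = (64/6.99)^(1/0.641) = 9.156^1.560 ≈ 31.65 hPa.
P_c ≤ 1008 − 31.65 = 976.35, so the highest integer P_c is 976 hPa.

976 hPa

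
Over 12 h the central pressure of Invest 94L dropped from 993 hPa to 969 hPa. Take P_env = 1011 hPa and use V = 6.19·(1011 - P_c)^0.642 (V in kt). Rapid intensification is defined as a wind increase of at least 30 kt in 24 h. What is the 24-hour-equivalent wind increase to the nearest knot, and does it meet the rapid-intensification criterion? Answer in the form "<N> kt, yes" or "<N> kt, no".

57 kt, yes

V₁: ΔP = 18, V ≈ 6.19 × 18^0.642 ≈ 39.59 kt.
V₂: ΔP = 42, V ≈ 6.19 × 42^0.642 ≈ 68.21 kt.
ΔV over 12 h = 28.62 kt → 24 h equivalent = 28.62 × 24/12 ≈ 57.24 kt.
57 kt ≥ 30 kt ⇒ rapid intensification.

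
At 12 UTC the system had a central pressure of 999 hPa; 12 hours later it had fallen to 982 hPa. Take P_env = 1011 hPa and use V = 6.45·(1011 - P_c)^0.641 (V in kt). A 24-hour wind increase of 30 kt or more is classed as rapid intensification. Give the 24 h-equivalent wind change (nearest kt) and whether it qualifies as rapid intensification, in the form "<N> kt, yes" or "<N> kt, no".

48 kt, yes

V₁: ΔP = 12, V ≈ 6.45 × 12^0.641 ≈ 31.72 kt.
V₂: ΔP = 29, V ≈ 6.45 × 29^0.641 ≈ 55.84 kt.
ΔV over 12 h = 24.12 kt → 24 h equivalent = 24.12 × 24/12 ≈ 48.24 kt.
48 kt ≥ 30 kt ⇒ rapid intensification.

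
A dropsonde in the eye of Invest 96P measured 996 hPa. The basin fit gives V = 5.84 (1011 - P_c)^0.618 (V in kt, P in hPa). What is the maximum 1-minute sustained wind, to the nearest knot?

31 kt

ΔP = 1011 − 996 = 15 hPa.
15^0.618 ≈ 5.331.
V ≈ 5.84 × 5.331 ≈ 31.1 kt.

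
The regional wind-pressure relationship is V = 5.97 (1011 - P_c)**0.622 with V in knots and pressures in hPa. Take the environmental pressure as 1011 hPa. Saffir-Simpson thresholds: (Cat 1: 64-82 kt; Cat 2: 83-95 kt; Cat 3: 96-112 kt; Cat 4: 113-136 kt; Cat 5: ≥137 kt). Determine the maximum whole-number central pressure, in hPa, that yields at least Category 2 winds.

942 hPa

Category 2 begins at V = 83 kt.
Required ΔP = (83/5.97)^(1/0.622) = 13.903^1.608 ≈ 68.83 hPa.
P_c ≤ 1011 − 68.83 = 942.17, so the highest integer P_c is 942 hPa.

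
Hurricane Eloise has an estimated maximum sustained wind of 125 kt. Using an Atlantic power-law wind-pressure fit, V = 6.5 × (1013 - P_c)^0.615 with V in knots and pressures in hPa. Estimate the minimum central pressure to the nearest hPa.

ΔP = (V / 6.5)^(1/0.615) = (125/6.5)^1.626.
125/6.5 = 19.231; 19.231^1.626 ≈ 122.41 hPa.
P_c = 1013 − 122.41 = 890.59 ≈ 891 hPa.

891 hPa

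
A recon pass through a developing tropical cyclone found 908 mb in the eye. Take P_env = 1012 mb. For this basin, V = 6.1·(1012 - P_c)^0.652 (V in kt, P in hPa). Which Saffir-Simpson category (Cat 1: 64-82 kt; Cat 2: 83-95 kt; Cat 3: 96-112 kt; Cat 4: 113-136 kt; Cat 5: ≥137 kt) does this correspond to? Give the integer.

ΔP = 1012 − 908 = 104 mb.
V ≈ 6.1 × 104^0.652 = 6.1 × 20.66 ≈ 126 kt.
126 kt falls in the Category 4 band.

4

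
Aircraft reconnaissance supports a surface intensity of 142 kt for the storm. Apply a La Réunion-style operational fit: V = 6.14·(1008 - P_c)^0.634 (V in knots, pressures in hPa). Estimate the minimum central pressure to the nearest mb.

ΔP = (V / 6.14)^(1/0.634) = (142/6.14)^1.577.
142/6.14 = 23.127; 23.127^1.577 ≈ 141.78 mb.
P_c = 1008 − 141.78 = 866.22 ≈ 866 mb.

866 mb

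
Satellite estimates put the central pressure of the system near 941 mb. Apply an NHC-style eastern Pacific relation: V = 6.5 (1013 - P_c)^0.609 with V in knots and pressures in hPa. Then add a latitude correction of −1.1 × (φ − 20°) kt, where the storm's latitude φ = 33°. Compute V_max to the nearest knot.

74 kt

ΔP = 1013 − 941 = 72 mb.
72^0.609 ≈ 13.524.
V ≈ 6.5 × 13.524 ≈ 87.9 kt.
Latitude correction: −1.1 × (33 − 20) = -14.3 kt.
Corrected V ≈ 73.6 kt → 74 kt.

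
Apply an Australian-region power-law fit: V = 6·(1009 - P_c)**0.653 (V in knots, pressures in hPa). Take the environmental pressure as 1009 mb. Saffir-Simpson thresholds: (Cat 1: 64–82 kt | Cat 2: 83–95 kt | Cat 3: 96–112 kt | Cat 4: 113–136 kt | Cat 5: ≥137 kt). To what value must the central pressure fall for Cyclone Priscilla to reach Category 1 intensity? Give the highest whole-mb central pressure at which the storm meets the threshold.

971 mb

Category 1 begins at V = 64 kt.
Required ΔP = (64/6)^(1/0.653) = 10.667^1.531 ≈ 37.52 mb.
P_c ≤ 1009 − 37.52 = 971.48, so the highest integer P_c is 971 mb.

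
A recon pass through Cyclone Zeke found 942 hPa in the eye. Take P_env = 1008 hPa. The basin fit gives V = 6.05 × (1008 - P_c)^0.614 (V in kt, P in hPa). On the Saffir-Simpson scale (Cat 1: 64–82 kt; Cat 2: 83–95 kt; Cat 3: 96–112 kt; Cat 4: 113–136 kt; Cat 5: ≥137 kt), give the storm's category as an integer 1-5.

ΔP = 1008 − 942 = 66 hPa.
V ≈ 6.05 × 66^0.614 = 6.05 × 13.10 ≈ 79 kt.
79 kt falls in the Category 1 band.

1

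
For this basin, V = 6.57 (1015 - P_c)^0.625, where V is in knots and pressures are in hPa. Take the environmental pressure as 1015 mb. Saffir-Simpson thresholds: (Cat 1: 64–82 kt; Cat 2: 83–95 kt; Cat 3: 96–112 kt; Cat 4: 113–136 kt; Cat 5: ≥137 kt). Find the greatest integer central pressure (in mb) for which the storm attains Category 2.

957 mb

Category 2 begins at V = 83 kt.
Required ΔP = (83/6.57)^(1/0.625) = 12.633^1.600 ≈ 57.87 mb.
P_c ≤ 1015 − 57.87 = 957.13, so the highest integer P_c is 957 mb.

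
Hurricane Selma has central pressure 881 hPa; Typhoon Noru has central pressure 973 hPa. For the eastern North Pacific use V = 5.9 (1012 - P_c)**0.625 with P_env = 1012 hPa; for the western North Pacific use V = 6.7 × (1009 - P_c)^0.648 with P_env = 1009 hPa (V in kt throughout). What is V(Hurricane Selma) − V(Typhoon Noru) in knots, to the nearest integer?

Hurricane Selma: ΔP = 131; V ≈ 5.9 × 131^0.625 ≈ 124.21 kt.
Typhoon Noru: ΔP = 36; V ≈ 6.7 × 36^0.648 ≈ 68.32 kt.
Difference ≈ 124.21 − 68.32 = 55.89 → 56 kt.

56 kt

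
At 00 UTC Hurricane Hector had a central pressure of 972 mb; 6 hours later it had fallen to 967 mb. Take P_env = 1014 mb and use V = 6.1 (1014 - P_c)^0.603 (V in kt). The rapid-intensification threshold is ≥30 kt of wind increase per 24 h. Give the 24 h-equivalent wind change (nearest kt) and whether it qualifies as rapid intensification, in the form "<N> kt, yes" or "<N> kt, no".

V₁: ΔP = 42, V ≈ 6.1 × 42^0.603 ≈ 58.10 kt.
V₂: ΔP = 47, V ≈ 6.1 × 47^0.603 ≈ 62.17 kt.
ΔV over 6 h = 4.07 kt → 24 h equivalent = 4.07 × 24/6 ≈ 16.28 kt.
16 kt < 30 kt ⇒ not rapid intensification.

16 kt, no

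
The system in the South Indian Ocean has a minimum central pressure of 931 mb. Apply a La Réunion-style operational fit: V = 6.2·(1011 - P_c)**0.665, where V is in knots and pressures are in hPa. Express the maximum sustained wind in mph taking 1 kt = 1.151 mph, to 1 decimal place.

131.5 mph

ΔP = 1011 − 931 = 80 mb.
V ≈ 6.2 × 80^0.665 = 6.2 × 18.431 ≈ 114.274 kt.
114.274 × 1.151 ≈ 131.53 mph → 131.5 mph.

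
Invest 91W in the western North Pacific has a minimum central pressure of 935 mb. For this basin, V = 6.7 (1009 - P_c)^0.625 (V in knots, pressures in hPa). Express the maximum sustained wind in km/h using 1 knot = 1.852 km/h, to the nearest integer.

183 km/h

ΔP = 1009 − 935 = 74 mb.
V ≈ 6.7 × 74^0.625 = 6.7 × 14.732 ≈ 98.706 kt.
98.706 × 1.852 ≈ 182.80 km/h → 183 km/h.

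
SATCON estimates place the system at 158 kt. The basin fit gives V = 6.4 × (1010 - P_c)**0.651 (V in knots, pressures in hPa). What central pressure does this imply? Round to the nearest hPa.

ΔP = (V / 6.4)^(1/0.651) = (158/6.4)^1.536.
158/6.4 = 24.688; 24.688^1.536 ≈ 137.72 hPa.
P_c = 1010 − 137.72 = 872.28 ≈ 872 hPa.

872 hPa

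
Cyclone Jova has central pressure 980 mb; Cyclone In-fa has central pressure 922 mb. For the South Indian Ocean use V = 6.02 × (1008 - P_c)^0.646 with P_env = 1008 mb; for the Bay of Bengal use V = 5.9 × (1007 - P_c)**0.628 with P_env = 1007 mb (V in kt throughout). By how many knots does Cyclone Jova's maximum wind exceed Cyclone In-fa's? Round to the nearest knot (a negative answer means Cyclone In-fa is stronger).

-44 kt

Cyclone Jova: ΔP = 28; V ≈ 6.02 × 28^0.646 ≈ 51.82 kt.
Cyclone In-fa: ΔP = 85; V ≈ 5.9 × 85^0.628 ≈ 96.06 kt.
Difference ≈ 51.82 − 96.06 = -44.24 → -44 kt.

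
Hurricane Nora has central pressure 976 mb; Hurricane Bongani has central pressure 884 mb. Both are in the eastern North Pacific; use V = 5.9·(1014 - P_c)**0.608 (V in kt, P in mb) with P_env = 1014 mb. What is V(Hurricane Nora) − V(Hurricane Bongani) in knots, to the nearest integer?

Hurricane Nora: ΔP = 38; V ≈ 5.9 × 38^0.608 ≈ 53.87 kt.
Hurricane Bongani: ΔP = 130; V ≈ 5.9 × 130^0.608 ≈ 113.80 kt.
Difference ≈ 53.87 − 113.80 = -59.93 → -60 kt.

-60 kt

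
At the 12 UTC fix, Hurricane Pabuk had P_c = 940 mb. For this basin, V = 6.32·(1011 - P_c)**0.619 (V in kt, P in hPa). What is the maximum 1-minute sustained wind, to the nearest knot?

ΔP = 1011 − 940 = 71 mb.
71^0.619 ≈ 13.994.
V ≈ 6.32 × 13.994 ≈ 88.4 kt.

88 kt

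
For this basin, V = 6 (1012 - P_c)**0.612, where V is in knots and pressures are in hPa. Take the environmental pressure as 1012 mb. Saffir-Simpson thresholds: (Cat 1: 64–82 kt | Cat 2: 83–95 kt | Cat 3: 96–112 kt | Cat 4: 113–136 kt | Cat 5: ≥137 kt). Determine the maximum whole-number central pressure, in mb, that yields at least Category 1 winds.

Category 1 begins at V = 64 kt.
Required ΔP = (64/6)^(1/0.612) = 10.667^1.634 ≈ 47.84 mb.
P_c ≤ 1012 − 47.84 = 964.16, so the highest integer P_c is 964 mb.

964 mb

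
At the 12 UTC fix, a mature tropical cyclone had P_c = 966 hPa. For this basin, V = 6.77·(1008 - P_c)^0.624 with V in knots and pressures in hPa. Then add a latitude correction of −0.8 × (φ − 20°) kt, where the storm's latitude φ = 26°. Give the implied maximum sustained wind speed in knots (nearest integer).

65 kt

ΔP = 1008 − 966 = 42 hPa.
42^0.624 ≈ 10.302.
V ≈ 6.77 × 10.302 ≈ 69.7 kt.
Latitude correction: −0.8 × (26 − 20) = -4.8 kt.
Corrected V ≈ 64.9 kt → 65 kt.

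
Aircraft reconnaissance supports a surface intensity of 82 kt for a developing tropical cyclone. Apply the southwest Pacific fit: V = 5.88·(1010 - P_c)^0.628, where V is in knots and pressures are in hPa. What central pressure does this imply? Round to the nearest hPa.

ΔP = (V / 5.88)^(1/0.628) = (82/5.88)^1.592.
82/5.88 = 13.946; 13.946^1.592 ≈ 66.43 hPa.
P_c = 1010 − 66.43 = 943.57 ≈ 944 hPa.

944 hPa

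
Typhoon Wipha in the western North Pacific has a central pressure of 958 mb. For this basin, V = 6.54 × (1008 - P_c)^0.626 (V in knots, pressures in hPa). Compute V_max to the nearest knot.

76 kt

ΔP = 1008 − 958 = 50 mb.
50^0.626 ≈ 11.576.
V ≈ 6.54 × 11.576 ≈ 75.7 kt.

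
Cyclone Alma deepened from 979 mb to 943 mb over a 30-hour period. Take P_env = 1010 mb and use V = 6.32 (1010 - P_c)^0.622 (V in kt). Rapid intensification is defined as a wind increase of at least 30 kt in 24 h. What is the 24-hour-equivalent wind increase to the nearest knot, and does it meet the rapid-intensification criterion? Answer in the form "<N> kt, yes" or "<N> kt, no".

V₁: ΔP = 31, V ≈ 6.32 × 31^0.622 ≈ 53.50 kt.
V₂: ΔP = 67, V ≈ 6.32 × 67^0.622 ≈ 86.40 kt.
ΔV over 30 h = 32.90 kt → 24 h equivalent = 32.90 × 24/30 ≈ 26.32 kt.
26 kt < 30 kt ⇒ not rapid intensification.

26 kt, no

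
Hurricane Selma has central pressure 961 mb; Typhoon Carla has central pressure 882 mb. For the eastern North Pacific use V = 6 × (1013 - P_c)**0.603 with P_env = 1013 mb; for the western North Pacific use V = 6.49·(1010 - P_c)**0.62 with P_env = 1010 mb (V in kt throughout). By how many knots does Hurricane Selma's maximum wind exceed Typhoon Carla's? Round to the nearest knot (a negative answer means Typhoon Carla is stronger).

Hurricane Selma: ΔP = 52; V ≈ 6 × 52^0.603 ≈ 65.00 kt.
Typhoon Carla: ΔP = 128; V ≈ 6.49 × 128^0.62 ≈ 131.44 kt.
Difference ≈ 65.00 − 131.44 = -66.44 → -66 kt.

-66 kt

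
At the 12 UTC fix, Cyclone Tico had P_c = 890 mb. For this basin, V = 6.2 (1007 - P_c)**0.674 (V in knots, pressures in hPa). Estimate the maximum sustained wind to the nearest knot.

ΔP = 1007 − 890 = 117 mb.
117^0.674 ≈ 24.772.
V ≈ 6.2 × 24.772 ≈ 153.6 kt.

154 kt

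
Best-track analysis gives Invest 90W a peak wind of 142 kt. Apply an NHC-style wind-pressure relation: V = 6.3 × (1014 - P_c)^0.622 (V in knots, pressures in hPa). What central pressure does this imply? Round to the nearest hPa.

ΔP = (V / 6.3)^(1/0.622) = (142/6.3)^1.608.
142/6.3 = 22.540; 22.540^1.608 ≈ 149.68 hPa.
P_c = 1014 − 149.68 = 864.32 ≈ 864 hPa.

864 hPa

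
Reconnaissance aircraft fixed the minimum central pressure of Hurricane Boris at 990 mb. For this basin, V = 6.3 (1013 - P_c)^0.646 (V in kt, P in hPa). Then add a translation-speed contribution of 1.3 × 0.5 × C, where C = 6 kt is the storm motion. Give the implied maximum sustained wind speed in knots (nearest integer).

ΔP = 1013 − 990 = 23 mb.
23^0.646 ≈ 7.580.
V ≈ 6.3 × 7.580 ≈ 47.8 kt.
Translation term: 1.3 × 0.5 × 6 = 3.9 kt.
Corrected V ≈ 51.7 kt → 52 kt.

52 kt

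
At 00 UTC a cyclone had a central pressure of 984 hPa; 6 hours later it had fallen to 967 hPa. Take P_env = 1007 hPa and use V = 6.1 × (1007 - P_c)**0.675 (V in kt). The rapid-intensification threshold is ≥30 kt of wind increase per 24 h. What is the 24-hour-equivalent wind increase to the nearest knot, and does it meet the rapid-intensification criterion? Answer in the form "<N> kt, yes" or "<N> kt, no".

92 kt, yes

V₁: ΔP = 23, V ≈ 6.1 × 23^0.675 ≈ 50.64 kt.
V₂: ΔP = 40, V ≈ 6.1 × 40^0.675 ≈ 73.57 kt.
ΔV over 6 h = 22.93 kt → 24 h equivalent = 22.93 × 24/6 ≈ 91.72 kt.
92 kt ≥ 30 kt ⇒ rapid intensification.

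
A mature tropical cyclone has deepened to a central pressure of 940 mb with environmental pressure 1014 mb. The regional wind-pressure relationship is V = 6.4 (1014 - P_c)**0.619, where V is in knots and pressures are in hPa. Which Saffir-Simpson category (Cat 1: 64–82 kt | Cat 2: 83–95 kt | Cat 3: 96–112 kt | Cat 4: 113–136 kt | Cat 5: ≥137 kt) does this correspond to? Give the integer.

ΔP = 1014 − 940 = 74 mb.
V ≈ 6.4 × 74^0.619 = 6.4 × 14.36 ≈ 92 kt.
92 kt falls in the Category 2 band.

2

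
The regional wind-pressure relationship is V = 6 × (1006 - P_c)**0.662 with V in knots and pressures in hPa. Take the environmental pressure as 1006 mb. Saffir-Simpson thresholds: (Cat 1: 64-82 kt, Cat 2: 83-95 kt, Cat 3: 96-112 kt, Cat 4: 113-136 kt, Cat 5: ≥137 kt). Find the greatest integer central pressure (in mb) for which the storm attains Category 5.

893 mb

Category 5 begins at V = 137 kt.
Required ΔP = (137/6)^(1/0.662) = 22.833^1.511 ≈ 112.78 mb.
P_c ≤ 1006 − 112.78 = 893.22, so the highest integer P_c is 893 mb.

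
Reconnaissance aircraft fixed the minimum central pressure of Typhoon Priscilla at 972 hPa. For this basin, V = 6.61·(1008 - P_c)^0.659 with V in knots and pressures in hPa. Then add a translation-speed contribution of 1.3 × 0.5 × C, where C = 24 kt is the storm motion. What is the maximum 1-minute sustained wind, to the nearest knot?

ΔP = 1008 − 972 = 36 hPa.
36^0.659 ≈ 10.607.
V ≈ 6.61 × 10.607 ≈ 70.1 kt.
Translation term: 1.3 × 0.5 × 24 = 15.6 kt.
Corrected V ≈ 85.7 kt → 86 kt.

86 kt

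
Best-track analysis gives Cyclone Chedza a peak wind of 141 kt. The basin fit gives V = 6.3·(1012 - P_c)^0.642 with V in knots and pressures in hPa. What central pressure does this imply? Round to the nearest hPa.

ΔP = (V / 6.3)^(1/0.642) = (141/6.3)^1.558.
141/6.3 = 22.381; 22.381^1.558 ≈ 126.65 hPa.
P_c = 1012 − 126.65 = 885.35 ≈ 885 hPa.

885 hPa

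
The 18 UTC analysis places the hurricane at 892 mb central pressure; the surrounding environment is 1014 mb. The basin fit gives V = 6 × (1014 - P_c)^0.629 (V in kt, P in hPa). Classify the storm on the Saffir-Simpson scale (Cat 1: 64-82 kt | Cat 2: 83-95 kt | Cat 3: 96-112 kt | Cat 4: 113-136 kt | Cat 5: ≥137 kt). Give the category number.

4

ΔP = 1014 − 892 = 122 mb.
V ≈ 6 × 122^0.629 = 6 × 20.53 ≈ 123 kt.
123 kt falls in the Category 4 band.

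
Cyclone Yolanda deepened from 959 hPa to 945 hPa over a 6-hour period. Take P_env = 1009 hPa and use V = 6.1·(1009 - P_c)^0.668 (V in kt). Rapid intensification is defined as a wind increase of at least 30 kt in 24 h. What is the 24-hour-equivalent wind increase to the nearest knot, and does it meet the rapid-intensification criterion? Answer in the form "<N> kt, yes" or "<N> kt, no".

60 kt, yes

V₁: ΔP = 50, V ≈ 6.1 × 50^0.668 ≈ 83.22 kt.
V₂: ΔP = 64, V ≈ 6.1 × 64^0.668 ≈ 98.14 kt.
ΔV over 6 h = 14.92 kt → 24 h equivalent = 14.92 × 24/6 ≈ 59.68 kt.
60 kt ≥ 30 kt ⇒ rapid intensification.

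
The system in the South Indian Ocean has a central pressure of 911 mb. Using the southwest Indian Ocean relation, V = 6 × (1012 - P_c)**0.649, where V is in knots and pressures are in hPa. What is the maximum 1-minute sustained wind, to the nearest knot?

120 kt

ΔP = 1012 − 911 = 101 mb.
101^0.649 ≈ 19.990.
V ≈ 6 × 19.990 ≈ 119.9 kt.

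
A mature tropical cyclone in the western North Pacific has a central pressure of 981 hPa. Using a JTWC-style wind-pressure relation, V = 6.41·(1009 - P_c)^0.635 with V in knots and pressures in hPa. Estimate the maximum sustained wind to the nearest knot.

53 kt

ΔP = 1009 − 981 = 28 hPa.
28^0.635 ≈ 8.297.
V ≈ 6.41 × 8.297 ≈ 53.2 kt.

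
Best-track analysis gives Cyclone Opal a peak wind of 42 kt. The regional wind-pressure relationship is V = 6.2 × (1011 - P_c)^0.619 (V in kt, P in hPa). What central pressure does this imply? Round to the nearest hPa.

ΔP = (V / 6.2)^(1/0.619) = (42/6.2)^1.616.
42/6.2 = 6.774; 6.774^1.616 ≈ 21.99 hPa.
P_c = 1011 − 21.99 = 989.01 ≈ 989 hPa.

989 hPa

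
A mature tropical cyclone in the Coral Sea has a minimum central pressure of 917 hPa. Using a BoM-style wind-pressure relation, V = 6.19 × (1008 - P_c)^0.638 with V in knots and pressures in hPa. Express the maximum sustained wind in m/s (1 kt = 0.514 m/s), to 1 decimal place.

ΔP = 1008 − 917 = 91 hPa.
V ≈ 6.19 × 91^0.638 = 6.19 × 17.777 ≈ 110.042 kt.
110.042 × 0.514 ≈ 56.56 m/s → 56.6 m/s.

56.6 m/s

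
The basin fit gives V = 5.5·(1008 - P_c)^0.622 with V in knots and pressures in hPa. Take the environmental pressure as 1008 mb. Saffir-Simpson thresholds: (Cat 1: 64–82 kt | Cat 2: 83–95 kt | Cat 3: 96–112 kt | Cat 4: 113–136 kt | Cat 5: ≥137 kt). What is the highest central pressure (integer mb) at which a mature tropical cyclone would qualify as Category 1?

Category 1 begins at V = 64 kt.
Required ΔP = (64/5.5)^(1/0.622) = 11.636^1.608 ≈ 51.71 mb.
P_c ≤ 1008 − 51.71 = 956.29, so the highest integer P_c is 956 mb.

956 mb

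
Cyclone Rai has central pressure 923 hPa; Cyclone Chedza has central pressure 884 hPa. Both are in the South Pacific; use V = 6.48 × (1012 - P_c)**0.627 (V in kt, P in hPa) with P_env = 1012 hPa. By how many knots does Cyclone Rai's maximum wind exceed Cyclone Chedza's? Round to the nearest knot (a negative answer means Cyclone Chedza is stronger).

Cyclone Rai: ΔP = 89; V ≈ 6.48 × 89^0.627 ≈ 108.10 kt.
Cyclone Chedza: ΔP = 128; V ≈ 6.48 × 128^0.627 ≈ 135.77 kt.
Difference ≈ 108.10 − 135.77 = -27.67 → -28 kt.

-28 kt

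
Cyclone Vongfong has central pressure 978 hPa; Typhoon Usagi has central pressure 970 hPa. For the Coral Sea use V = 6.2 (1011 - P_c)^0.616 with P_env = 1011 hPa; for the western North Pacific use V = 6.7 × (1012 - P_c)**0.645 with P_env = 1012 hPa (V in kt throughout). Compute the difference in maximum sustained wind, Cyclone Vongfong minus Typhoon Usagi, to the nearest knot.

Cyclone Vongfong: ΔP = 33; V ≈ 6.2 × 33^0.616 ≈ 53.43 kt.
Typhoon Usagi: ΔP = 42; V ≈ 6.7 × 42^0.645 ≈ 74.66 kt.
Difference ≈ 53.43 − 74.66 = -21.23 → -21 kt.

-21 kt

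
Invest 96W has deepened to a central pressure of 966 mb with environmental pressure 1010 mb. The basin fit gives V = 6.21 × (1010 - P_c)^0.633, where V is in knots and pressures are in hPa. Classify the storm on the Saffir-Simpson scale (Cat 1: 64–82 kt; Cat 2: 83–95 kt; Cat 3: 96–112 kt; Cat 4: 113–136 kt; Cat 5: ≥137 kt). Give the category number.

1

ΔP = 1010 − 966 = 44 mb.
V ≈ 6.21 × 44^0.633 = 6.21 × 10.97 ≈ 68 kt.
68 kt falls in the Category 1 band.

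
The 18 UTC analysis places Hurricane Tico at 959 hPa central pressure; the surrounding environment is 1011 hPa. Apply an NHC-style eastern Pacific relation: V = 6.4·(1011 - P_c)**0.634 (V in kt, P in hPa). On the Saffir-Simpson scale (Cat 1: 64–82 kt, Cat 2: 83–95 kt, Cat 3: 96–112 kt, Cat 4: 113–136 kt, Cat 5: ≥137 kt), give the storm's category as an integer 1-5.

1

ΔP = 1011 − 959 = 52 hPa.
V ≈ 6.4 × 52^0.634 = 6.4 × 12.24 ≈ 78 kt.
78 kt falls in the Category 1 band.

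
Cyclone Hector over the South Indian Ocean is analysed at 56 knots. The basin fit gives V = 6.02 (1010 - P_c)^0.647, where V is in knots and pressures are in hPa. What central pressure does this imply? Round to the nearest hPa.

979 hPa

ΔP = (V / 6.02)^(1/0.647) = (56/6.02)^1.546.
56/6.02 = 9.302; 9.302^1.546 ≈ 31.41 hPa.
P_c = 1010 − 31.41 = 978.59 ≈ 979 hPa.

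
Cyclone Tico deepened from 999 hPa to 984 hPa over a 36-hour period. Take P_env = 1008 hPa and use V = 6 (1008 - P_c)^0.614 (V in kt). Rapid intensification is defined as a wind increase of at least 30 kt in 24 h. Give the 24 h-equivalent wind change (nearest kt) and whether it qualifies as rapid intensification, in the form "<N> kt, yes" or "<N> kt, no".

13 kt, no

V₁: ΔP = 9, V ≈ 6 × 9^0.614 ≈ 23.12 kt.
V₂: ΔP = 24, V ≈ 6 × 24^0.614 ≈ 42.23 kt.
ΔV over 36 h = 19.11 kt → 24 h equivalent = 19.11 × 24/36 ≈ 12.74 kt.
13 kt < 30 kt ⇒ not rapid intensification.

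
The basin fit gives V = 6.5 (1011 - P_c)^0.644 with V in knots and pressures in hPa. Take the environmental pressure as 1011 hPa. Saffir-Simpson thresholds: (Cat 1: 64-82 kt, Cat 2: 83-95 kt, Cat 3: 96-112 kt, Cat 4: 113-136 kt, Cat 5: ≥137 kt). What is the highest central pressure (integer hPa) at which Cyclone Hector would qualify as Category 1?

Category 1 begins at V = 64 kt.
Required ΔP = (64/6.5)^(1/0.644) = 9.846^1.553 ≈ 34.86 hPa.
P_c ≤ 1011 − 34.86 = 976.14, so the highest integer P_c is 976 hPa.

976 hPa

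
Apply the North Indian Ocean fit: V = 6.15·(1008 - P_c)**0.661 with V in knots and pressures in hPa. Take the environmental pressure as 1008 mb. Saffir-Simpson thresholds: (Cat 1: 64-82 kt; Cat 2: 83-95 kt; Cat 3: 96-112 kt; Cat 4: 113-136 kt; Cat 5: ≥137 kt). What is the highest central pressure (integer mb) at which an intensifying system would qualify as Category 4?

Category 4 begins at V = 113 kt.
Required ΔP = (113/6.15)^(1/0.661) = 18.374^1.513 ≈ 81.76 mb.
P_c ≤ 1008 − 81.76 = 926.24, so the highest integer P_c is 926 mb.

926 mb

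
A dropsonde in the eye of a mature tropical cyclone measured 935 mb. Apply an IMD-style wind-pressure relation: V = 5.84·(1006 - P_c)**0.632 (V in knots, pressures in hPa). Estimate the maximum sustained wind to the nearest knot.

ΔP = 1006 − 935 = 71 mb.
71^0.632 ≈ 14.791.
V ≈ 5.84 × 14.791 ≈ 86.4 kt.

86 kt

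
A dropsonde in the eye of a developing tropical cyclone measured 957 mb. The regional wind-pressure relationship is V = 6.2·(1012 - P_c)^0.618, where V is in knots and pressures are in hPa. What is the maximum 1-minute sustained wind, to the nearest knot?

ΔP = 1012 − 957 = 55 mb.
55^0.618 ≈ 11.900.
V ≈ 6.2 × 11.900 ≈ 73.8 kt.

74 kt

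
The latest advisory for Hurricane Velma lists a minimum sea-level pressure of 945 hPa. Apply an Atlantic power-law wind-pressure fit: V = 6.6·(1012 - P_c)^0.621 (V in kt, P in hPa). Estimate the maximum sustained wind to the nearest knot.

90 kt

ΔP = 1012 − 945 = 67 hPa.
67^0.621 ≈ 13.614.
V ≈ 6.6 × 13.614 ≈ 89.9 kt.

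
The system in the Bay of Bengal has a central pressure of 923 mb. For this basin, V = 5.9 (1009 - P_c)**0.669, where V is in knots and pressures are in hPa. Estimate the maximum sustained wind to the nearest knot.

116 kt

ΔP = 1009 − 923 = 86 mb.
86^0.669 ≈ 19.687.
V ≈ 5.9 × 19.687 ≈ 116.2 kt.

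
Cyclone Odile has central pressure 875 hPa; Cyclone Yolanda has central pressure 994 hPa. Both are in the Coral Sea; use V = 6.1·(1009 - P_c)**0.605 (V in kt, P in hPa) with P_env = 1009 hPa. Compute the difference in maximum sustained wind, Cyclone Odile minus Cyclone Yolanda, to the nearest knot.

Cyclone Odile: ΔP = 134; V ≈ 6.1 × 134^0.605 ≈ 118.09 kt.
Cyclone Yolanda: ΔP = 15; V ≈ 6.1 × 15^0.605 ≈ 31.40 kt.
Difference ≈ 118.09 − 31.40 = 86.69 → 87 kt.

87 kt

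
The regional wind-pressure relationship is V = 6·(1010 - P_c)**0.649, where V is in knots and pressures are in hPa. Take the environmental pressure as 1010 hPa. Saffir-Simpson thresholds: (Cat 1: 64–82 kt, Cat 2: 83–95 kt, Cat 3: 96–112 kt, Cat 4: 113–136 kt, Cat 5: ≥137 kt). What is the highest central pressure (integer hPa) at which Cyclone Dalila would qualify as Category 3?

938 hPa

Category 3 begins at V = 96 kt.
Required ΔP = (96/6)^(1/0.649) = 16.000^1.541 ≈ 71.67 hPa.
P_c ≤ 1010 − 71.67 = 938.33, so the highest integer P_c is 938 hPa.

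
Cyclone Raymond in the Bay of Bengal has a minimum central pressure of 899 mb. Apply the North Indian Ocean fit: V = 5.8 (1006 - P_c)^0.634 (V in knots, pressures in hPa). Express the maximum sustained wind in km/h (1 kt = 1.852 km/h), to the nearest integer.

ΔP = 1006 − 899 = 107 mb.
V ≈ 5.8 × 107^0.634 = 5.8 × 19.348 ≈ 112.217 kt.
112.217 × 1.852 ≈ 207.83 km/h → 208 km/h.

208 km/h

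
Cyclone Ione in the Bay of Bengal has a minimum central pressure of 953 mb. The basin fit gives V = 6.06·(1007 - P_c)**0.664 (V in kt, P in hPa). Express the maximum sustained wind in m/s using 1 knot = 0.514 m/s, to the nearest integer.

ΔP = 1007 − 953 = 54 mb.
V ≈ 6.06 × 54^0.664 = 6.06 × 14.135 ≈ 85.661 kt.
85.661 × 0.514 ≈ 44.03 m/s → 44 m/s.

44 m/s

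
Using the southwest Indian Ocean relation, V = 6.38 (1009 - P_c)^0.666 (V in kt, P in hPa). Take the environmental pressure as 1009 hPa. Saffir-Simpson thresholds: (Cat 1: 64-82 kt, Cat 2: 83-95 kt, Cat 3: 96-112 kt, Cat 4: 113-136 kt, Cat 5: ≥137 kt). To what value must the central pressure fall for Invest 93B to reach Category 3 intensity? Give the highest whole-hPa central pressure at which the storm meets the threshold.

Category 3 begins at V = 96 kt.
Required ΔP = (96/6.38)^(1/0.666) = 15.047^1.502 ≈ 58.61 hPa.
P_c ≤ 1009 − 58.61 = 950.39, so the highest integer P_c is 950 hPa.

950 hPa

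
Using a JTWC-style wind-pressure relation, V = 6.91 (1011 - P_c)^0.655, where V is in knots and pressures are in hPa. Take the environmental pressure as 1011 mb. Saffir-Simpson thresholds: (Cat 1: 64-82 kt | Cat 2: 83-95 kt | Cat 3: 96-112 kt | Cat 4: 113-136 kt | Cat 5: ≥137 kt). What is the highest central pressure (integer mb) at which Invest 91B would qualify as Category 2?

966 mb

Category 2 begins at V = 83 kt.
Required ΔP = (83/6.91)^(1/0.655) = 12.012^1.527 ≈ 44.49 mb.
P_c ≤ 1011 − 44.49 = 966.51, so the highest integer P_c is 966 mb.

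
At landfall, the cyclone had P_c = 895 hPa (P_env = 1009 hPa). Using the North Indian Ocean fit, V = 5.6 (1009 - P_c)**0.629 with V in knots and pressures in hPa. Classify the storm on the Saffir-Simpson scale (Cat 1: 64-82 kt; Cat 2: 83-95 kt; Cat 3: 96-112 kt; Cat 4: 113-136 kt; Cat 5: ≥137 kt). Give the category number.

ΔP = 1009 − 895 = 114 hPa.
V ≈ 5.6 × 114^0.629 = 5.6 × 19.67 ≈ 110 kt.
110 kt falls in the Category 3 band.

3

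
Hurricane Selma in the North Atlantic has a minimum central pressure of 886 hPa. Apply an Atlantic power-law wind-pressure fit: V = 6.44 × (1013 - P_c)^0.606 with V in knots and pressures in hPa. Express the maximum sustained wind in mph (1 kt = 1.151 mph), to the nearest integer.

ΔP = 1013 − 886 = 127 hPa.
V ≈ 6.44 × 127^0.606 = 6.44 × 18.832 ≈ 121.280 kt.
121.280 × 1.151 ≈ 139.59 mph → 140 mph.

140 mph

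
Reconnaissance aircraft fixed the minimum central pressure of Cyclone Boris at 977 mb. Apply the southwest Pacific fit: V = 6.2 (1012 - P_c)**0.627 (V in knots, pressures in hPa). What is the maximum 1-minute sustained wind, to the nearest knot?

ΔP = 1012 − 977 = 35 mb.
35^0.627 ≈ 9.292.
V ≈ 6.2 × 9.292 ≈ 57.6 kt.

58 kt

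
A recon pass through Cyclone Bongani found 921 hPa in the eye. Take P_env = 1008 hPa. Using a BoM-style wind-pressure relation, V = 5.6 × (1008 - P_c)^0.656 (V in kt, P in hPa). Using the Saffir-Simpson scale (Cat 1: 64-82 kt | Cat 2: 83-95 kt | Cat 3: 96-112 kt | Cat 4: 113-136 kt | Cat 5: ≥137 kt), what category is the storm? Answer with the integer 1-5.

ΔP = 1008 − 921 = 87 hPa.
V ≈ 5.6 × 87^0.656 = 5.6 × 18.72 ≈ 105 kt.
105 kt falls in the Category 3 band.

3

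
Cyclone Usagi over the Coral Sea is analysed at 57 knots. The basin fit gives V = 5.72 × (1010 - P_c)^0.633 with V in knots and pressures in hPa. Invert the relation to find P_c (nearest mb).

972 mb

ΔP = (V / 5.72)^(1/0.633) = (57/5.72)^1.580.
57/5.72 = 9.965; 9.965^1.580 ≈ 37.79 mb.
P_c = 1010 − 37.79 = 972.21 ≈ 972 mb.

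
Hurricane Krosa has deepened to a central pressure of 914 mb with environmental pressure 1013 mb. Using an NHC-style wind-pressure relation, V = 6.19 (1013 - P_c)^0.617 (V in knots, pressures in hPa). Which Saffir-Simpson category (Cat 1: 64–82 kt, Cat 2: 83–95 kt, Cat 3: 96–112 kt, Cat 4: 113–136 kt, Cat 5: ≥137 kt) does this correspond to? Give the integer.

ΔP = 1013 − 914 = 99 mb.
V ≈ 6.19 × 99^0.617 = 6.19 × 17.03 ≈ 105 kt.
105 kt falls in the Category 3 band.

3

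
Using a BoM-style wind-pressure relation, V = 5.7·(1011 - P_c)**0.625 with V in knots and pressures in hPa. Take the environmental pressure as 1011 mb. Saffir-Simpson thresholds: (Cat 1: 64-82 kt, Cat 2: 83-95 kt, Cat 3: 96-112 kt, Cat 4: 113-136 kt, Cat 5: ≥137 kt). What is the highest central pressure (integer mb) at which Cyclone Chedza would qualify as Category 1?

963 mb

Category 1 begins at V = 64 kt.
Required ΔP = (64/5.7)^(1/0.625) = 11.228^1.600 ≈ 47.92 mb.
P_c ≤ 1011 − 47.92 = 963.08, so the highest integer P_c is 963 mb.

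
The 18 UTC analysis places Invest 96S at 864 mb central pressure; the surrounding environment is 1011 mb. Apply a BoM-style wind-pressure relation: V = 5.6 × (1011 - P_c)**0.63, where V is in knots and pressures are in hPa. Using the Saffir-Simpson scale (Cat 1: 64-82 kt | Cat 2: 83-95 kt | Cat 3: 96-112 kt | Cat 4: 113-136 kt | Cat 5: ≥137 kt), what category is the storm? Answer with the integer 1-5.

4

ΔP = 1011 − 864 = 147 mb.
V ≈ 5.6 × 147^0.63 = 5.6 × 23.20 ≈ 130 kt.
130 kt falls in the Category 4 band.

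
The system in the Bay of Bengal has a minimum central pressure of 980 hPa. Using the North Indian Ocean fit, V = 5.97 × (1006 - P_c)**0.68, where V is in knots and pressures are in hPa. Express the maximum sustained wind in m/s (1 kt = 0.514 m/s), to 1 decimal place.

ΔP = 1006 − 980 = 26 hPa.
V ≈ 5.97 × 26^0.68 = 5.97 × 9.166 ≈ 54.721 kt.
54.721 × 0.514 ≈ 28.13 m/s → 28.1 m/s.

28.1 m/s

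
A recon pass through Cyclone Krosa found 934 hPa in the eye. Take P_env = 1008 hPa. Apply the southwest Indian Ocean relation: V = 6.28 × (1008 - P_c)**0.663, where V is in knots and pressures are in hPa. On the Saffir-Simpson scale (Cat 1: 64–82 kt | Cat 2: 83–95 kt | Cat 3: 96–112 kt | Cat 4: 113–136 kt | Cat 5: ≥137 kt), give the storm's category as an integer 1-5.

ΔP = 1008 − 934 = 74 hPa.
V ≈ 6.28 × 74^0.663 = 6.28 × 17.35 ≈ 109 kt.
109 kt falls in the Category 3 band.

3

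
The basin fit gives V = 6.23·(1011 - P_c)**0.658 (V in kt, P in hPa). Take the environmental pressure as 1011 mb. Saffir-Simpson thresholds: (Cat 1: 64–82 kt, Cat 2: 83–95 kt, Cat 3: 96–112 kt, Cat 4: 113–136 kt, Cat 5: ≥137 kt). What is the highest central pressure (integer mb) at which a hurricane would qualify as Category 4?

Category 4 begins at V = 113 kt.
Required ΔP = (113/6.23)^(1/0.658) = 18.138^1.520 ≈ 81.80 mb.
P_c ≤ 1011 − 81.80 = 929.20, so the highest integer P_c is 929 mb.

929 mb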